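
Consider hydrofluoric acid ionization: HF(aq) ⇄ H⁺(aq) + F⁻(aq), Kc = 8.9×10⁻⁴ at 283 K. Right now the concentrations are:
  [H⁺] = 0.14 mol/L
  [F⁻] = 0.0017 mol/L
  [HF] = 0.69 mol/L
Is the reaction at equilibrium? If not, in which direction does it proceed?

Qc = [H⁺]·[F⁻] / [HF] = (0.14)·(0.0017) / (0.69) = 3.4×10⁻⁴
Qc = 3.4×10⁻⁴ < Kc = 8.9×10⁻⁴, so the forward reaction proceeds.

to the right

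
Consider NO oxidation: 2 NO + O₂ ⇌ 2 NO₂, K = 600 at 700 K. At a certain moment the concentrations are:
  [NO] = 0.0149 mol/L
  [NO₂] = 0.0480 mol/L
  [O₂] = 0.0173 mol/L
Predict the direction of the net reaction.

neither direction; the system is at equilibrium

Q = [NO₂]² / ([NO]²·[O₂]) = (0.0480)² / ((0.0149)²·(0.0173)) = 600
Q = 600 = K, so the system is already at equilibrium.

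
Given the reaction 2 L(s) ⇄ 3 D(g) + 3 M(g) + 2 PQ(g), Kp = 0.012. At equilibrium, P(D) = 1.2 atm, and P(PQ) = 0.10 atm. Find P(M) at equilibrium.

(L is a pure solid — omitted from Kp.)
At equilibrium, Kp = P(D)³·P(M)³·P(PQ)² = 0.012.
(1.2)³·(P(M))³·(0.10)² = 0.012
P(M)³ = 0.694 ⇒ P(M) = 0.89 atm

P(M) = 0.89 atm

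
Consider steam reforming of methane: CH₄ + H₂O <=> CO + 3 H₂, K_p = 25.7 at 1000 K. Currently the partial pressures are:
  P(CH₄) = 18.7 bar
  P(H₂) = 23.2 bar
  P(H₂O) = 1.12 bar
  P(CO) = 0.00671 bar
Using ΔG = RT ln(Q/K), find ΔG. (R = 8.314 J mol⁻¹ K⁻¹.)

ΔG = -15.5 kJ/mol

Q_p = P(CO)·P(H₂)³ / (P(CH₄)·P(H₂O)) = (0.00671)·(23.2)³ / ((18.7)·(1.12)) = 4.00
ΔG = RT ln(Q_p/K_p) = (8.314 J mol⁻¹ K⁻¹)(1000 K) × ln(4.00/25.7)
   = (8.314 kJ/mol)(-1.860) = -15.5 kJ/mol
ΔG < 0, so the forward reaction is spontaneous (proceeds forward).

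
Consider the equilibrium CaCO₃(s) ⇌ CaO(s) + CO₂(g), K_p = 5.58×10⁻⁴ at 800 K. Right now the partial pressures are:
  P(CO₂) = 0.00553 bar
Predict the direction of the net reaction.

reverse (toward reactants)

(CaCO₃, CaO are pure solids — omitted from Q_p.)
Q_p = P(CO₂) = 0.00553
Q_p = 0.00553 > K_p = 5.58×10⁻⁴, so the reverse reaction proceeds.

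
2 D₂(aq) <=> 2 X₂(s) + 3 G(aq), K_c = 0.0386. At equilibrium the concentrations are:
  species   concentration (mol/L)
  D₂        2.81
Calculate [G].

(X₂ is a pure solid — omitted from K_c.)
At equilibrium, K_c = [G]³ / [D₂]² = 0.0386.
([G])³ / (2.81)² = 0.0386
[G]³ = 0.305 ⇒ [G] = 0.673 mol/L

[G] = 0.673 mol/L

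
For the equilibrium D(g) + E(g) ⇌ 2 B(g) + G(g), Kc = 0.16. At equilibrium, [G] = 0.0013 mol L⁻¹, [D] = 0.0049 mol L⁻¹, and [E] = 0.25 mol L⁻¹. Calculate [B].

[B] = 0.39 mol L⁻¹

At equilibrium, Kc = [B]²·[G] / ([D]·[E]) = 0.16.
([B])²·(0.0013) / ((0.0049)·(0.25)) = 0.16
[B]² = 0.151 ⇒ [B] = 0.39 mol L⁻¹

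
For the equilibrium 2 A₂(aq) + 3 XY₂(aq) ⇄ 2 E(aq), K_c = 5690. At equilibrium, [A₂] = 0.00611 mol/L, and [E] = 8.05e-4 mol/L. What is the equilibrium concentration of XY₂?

At equilibrium, K_c = [E]² / ([A₂]²·[XY₂]³) = 5690.
(8.05e-4)² / ((0.00611)²·([XY₂])³) = 5690
[XY₂]³ = 3.05e-6 ⇒ [XY₂] = 0.0145 mol/L

[XY₂] = 0.0145 mol/L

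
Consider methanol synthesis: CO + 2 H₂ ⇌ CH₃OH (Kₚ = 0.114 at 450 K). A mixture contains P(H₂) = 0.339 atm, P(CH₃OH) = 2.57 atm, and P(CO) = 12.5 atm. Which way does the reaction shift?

in the reverse direction

Qₚ = P(CH₃OH) / (P(CO)·P(H₂)²) = (2.57) / ((12.5)·(0.339)²) = 1.79
Qₚ = 1.79 > Kₚ = 0.114, so the reverse reaction proceeds.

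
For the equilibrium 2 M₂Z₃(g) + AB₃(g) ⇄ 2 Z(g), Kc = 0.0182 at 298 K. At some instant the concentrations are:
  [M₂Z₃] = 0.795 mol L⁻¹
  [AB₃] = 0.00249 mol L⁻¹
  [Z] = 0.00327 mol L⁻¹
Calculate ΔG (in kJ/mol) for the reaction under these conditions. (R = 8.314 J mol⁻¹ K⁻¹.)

Qc = [Z]² / ([M₂Z₃]²·[AB₃]) = (0.00327)² / ((0.795)²·(0.00249)) = 0.00679
ΔG = RT ln(Qc/Kc) = (8.314 J mol⁻¹ K⁻¹)(298 K) × ln(0.00679/0.0182)
   = (2.478 kJ/mol)(-0.9860) = -2.44 kJ/mol
ΔG < 0, so the forward reaction is spontaneous (proceeds forward).

ΔG = -2.44 kJ/mol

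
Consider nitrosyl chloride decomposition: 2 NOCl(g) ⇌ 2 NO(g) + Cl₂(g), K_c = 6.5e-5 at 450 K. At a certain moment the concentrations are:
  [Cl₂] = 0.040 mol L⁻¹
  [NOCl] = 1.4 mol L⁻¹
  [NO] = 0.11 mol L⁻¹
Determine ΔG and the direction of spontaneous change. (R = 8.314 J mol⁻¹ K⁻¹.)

ΔG = 4.99 kJ/mol; the forward reaction is non-spontaneous

Q_c = [NO]²·[Cl₂] / [NOCl]² = (0.11)²·(0.040) / (1.4)² = 2.47e-4
ΔG = RT ln(Q_c/K_c) = (8.314 J mol⁻¹ K⁻¹)(450 K) × ln(2.47e-4/6.5e-5)
   = (3.741 kJ/mol)(1.335) = 4.99 kJ/mol
ΔG > 0, so the forward reaction is non-spontaneous (proceeds in reverse).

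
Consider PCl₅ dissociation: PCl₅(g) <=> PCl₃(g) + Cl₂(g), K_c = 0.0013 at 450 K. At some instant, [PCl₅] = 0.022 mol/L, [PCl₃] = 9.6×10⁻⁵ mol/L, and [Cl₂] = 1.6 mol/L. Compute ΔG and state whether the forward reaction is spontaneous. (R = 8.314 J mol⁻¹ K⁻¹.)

Q_c = [PCl₃]·[Cl₂] / [PCl₅] = (9.6×10⁻⁵)·(1.6) / (0.022) = 0.00698
ΔG = RT ln(Q_c/K_c) = (8.314 J mol⁻¹ K⁻¹)(450 K) × ln(0.00698/0.0013)
   = (3.741 kJ/mol)(1.681) = 6.29 kJ/mol
ΔG > 0, so the forward reaction is non-spontaneous (proceeds in reverse).

ΔG = 6.29 kJ/mol; the forward reaction is non-spontaneous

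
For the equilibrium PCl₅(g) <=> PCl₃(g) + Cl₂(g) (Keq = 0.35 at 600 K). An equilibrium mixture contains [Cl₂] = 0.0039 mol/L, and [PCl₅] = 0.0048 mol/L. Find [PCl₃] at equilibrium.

At equilibrium, Keq = [PCl₃]·[Cl₂] / [PCl₅] = 0.35.
([PCl₃])·(0.0039) / (0.0048) = 0.35
[PCl₃] = 0.431 = 0.43 mol/L

[PCl₃] = 0.43 mol/L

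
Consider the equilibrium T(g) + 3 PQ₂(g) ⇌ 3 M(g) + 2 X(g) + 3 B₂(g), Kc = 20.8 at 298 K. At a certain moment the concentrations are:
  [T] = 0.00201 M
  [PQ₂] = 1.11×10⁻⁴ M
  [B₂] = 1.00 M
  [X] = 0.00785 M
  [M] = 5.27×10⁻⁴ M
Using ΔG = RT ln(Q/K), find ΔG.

ΔG = -4.58 kJ/mol

Qc = [M]³·[X]²·[B₂]³ / ([T]·[PQ₂]³) = (5.27×10⁻⁴)³·(0.00785)²·(1.00)³ / ((0.00201)·(1.11×10⁻⁴)³) = 3.28
ΔG = RT ln(Qc/Kc) = (8.314 J mol⁻¹ K⁻¹)(298 K) × ln(3.28/20.8)
   = (2.478 kJ/mol)(-1.847) = -4.58 kJ/mol
ΔG < 0, so the forward reaction is spontaneous (proceeds forward).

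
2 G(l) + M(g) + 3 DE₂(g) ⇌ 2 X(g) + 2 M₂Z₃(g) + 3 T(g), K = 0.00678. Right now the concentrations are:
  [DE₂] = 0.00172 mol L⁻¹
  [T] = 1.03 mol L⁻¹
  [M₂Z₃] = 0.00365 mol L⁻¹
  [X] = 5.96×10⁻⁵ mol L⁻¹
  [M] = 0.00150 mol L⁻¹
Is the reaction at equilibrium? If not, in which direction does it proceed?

(G is a pure liquid — omitted from Q.)
Q = [X]²·[M₂Z₃]²·[T]³ / ([M]·[DE₂]³) = (5.96×10⁻⁵)²·(0.00365)²·(1.03)³ / ((0.00150)·(0.00172)³) = 0.00678
Q = 0.00678 = K, so the system is already at equilibrium.

at equilibrium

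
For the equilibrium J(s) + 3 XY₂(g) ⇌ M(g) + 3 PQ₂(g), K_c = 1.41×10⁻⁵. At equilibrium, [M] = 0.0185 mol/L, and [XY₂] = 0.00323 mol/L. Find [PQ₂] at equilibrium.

[PQ₂] = 2.95×10⁻⁴ mol/L

(J is a pure solid — omitted from K_c.)
At equilibrium, K_c = [M]·[PQ₂]³ / [XY₂]³ = 1.41×10⁻⁵.
(0.0185)·([PQ₂])³ / (0.00323)³ = 1.41×10⁻⁵
[PQ₂]³ = 2.57×10⁻¹¹ ⇒ [PQ₂] = 2.95×10⁻⁴ mol/L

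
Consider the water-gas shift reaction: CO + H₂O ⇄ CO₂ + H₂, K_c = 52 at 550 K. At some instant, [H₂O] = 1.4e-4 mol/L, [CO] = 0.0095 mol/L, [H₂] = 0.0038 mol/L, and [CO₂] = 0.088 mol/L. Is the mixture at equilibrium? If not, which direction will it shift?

no; Q > K, reaction proceeds in reverse

Q_c = [CO₂]·[H₂] / ([CO]·[H₂O]) = (0.088)·(0.0038) / ((0.0095)·(1.4e-4)) = 250
Q_c = 250 > K_c = 52: net reverse reaction.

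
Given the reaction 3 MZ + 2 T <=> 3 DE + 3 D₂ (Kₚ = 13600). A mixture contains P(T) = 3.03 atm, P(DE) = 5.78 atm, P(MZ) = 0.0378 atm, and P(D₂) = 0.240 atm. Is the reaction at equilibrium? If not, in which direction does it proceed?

Qₚ = P(DE)³·P(D₂)³ / (P(MZ)³·P(T)²) = (5.78)³·(0.240)³ / ((0.0378)³·(3.03)²) = 5380
Qₚ = 5380 < Kₚ = 13600, so the forward reaction proceeds.

to the right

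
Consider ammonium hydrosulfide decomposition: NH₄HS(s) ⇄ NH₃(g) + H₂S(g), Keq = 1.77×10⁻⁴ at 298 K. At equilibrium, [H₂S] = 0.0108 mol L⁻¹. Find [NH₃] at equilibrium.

(NH₄HS is a pure solid — omitted from Keq.)
At equilibrium, Keq = [NH₃]·[H₂S] = 1.77×10⁻⁴.
([NH₃])·(0.0108) = 1.77×10⁻⁴
[NH₃] = 0.0164 mol L⁻¹

[NH₃] = 0.0164 mol L⁻¹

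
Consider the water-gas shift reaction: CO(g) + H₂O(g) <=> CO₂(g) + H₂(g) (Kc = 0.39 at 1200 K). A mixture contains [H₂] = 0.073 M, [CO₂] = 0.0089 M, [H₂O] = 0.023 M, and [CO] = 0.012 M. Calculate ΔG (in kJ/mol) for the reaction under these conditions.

ΔG = 17.9 kJ/mol

Qc = [CO₂]·[H₂] / ([CO]·[H₂O]) = (0.0089)·(0.073) / ((0.012)·(0.023)) = 2.35
ΔG = RT ln(Qc/Kc) = (8.314 J mol⁻¹ K⁻¹)(1200 K) × ln(2.35/0.39)
   = (9.977 kJ/mol)(1.796) = 17.9 kJ/mol
ΔG > 0, so the forward reaction is non-spontaneous (proceeds in reverse).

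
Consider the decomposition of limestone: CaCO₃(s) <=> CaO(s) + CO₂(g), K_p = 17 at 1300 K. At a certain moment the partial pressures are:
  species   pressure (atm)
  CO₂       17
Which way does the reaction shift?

(CaCO₃, CaO are pure solids — omitted from Q_p.)
Q_p = P(CO₂) = 17
Q_p = 17 = K_p, so the system is already at equilibrium.

neither direction; the system is at equilibrium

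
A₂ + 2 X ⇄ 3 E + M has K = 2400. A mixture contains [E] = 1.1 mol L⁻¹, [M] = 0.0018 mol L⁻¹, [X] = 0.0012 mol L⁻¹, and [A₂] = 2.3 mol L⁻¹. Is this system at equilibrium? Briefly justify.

Q = [E]³·[M] / ([A₂]·[X]²) = (1.1)³·(0.0018) / ((2.3)·(0.0012)²) = 720
Q = 720 < K = 2400: net forward reaction.

no; Q < K, reaction proceeds forward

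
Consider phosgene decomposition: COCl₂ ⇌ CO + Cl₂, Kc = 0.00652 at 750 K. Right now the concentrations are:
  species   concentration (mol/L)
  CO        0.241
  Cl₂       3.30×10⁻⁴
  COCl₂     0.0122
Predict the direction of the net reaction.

Qc = [CO]·[Cl₂] / [COCl₂] = (0.241)·(3.30×10⁻⁴) / (0.0122) = 0.00652
Qc = 0.00652 = Kc, so the system is already at equilibrium.

neither direction; the system is at equilibrium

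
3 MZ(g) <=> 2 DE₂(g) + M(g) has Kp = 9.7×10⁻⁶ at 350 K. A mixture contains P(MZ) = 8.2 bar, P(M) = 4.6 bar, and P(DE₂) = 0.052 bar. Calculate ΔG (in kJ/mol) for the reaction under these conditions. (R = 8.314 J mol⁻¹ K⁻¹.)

ΔG = 2.46 kJ/mol

Qp = P(DE₂)²·P(M) / P(MZ)³ = (0.052)²·(4.6) / (8.2)³ = 2.26×10⁻⁵
ΔG = RT ln(Qp/Kp) = (8.314 J mol⁻¹ K⁻¹)(350 K) × ln(2.26×10⁻⁵/9.7×10⁻⁶)
   = (2.910 kJ/mol)(0.8458) = 2.46 kJ/mol
ΔG > 0, so the forward reaction is non-spontaneous (proceeds in reverse).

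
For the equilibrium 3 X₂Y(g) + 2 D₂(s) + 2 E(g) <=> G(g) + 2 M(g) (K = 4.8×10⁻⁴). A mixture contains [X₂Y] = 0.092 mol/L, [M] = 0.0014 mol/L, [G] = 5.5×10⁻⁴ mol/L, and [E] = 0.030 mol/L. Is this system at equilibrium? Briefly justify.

(D₂ is a pure solid — omitted from Q.)
Q = [G]·[M]² / ([X₂Y]³·[E]²) = (5.5×10⁻⁴)·(0.0014)² / ((0.092)³·(0.030)²) = 0.0015
Q = 0.0015 > K = 4.8×10⁻⁴: net reverse reaction.

no; Q > K, reaction proceeds in reverse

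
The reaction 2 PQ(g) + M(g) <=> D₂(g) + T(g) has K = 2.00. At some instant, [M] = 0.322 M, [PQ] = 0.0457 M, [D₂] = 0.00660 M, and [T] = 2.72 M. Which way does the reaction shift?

reverse (toward reactants)

Q = [D₂]·[T] / ([PQ]²·[M]) = (0.00660)·(2.72) / ((0.0457)²·(0.322)) = 26.7
Q = 26.7 > K = 2.00, so the reverse reaction proceeds.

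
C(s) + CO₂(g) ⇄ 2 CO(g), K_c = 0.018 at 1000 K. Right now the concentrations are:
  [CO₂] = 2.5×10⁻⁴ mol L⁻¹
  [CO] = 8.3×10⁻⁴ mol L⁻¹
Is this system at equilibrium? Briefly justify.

(C is a pure solid — omitted from Q_c.)
Q_c = [CO]² / [CO₂] = (8.3×10⁻⁴)² / (2.5×10⁻⁴) = 0.0028
Q_c = 0.0028 < K_c = 0.018: net forward reaction.

no; Q < K, reaction proceeds forward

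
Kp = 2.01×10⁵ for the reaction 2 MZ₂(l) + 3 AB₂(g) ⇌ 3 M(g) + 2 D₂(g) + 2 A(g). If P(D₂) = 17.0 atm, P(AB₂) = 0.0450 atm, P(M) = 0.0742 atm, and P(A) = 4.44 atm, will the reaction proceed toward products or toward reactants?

toward products

(MZ₂ is a pure liquid — omitted from Qp.)
Qp = P(M)³·P(D₂)²·P(A)² / P(AB₂)³ = (0.0742)³·(17.0)²·(4.44)² / (0.0450)³ = 25500
Qp = 25500 < Kp = 2.01×10⁵, so the forward reaction proceeds.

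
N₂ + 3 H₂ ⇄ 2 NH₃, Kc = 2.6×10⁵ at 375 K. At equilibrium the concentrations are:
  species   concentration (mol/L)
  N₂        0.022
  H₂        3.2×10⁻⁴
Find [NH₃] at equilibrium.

At equilibrium, Kc = [NH₃]² / ([N₂]·[H₂]³) = 2.6×10⁵.
([NH₃])² / ((0.022)·(3.2×10⁻⁴)³) = 2.6×10⁵
[NH₃]² = 1.87×10⁻⁷ ⇒ [NH₃] = 4.3×10⁻⁴ mol/L

[NH₃] = 4.3×10⁻⁴ mol/L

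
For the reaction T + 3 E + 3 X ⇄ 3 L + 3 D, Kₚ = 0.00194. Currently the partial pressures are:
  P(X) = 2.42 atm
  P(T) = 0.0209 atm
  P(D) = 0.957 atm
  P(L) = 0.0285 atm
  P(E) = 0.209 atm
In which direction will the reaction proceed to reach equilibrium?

Qₚ = P(L)³·P(D)³ / (P(T)·P(E)³·P(X)³) = (0.0285)³·(0.957)³ / ((0.0209)·(0.209)³·(2.42)³) = 0.00750
Qₚ = 0.00750 > Kₚ = 0.00194, so the reverse reaction proceeds.

reverse (toward reactants)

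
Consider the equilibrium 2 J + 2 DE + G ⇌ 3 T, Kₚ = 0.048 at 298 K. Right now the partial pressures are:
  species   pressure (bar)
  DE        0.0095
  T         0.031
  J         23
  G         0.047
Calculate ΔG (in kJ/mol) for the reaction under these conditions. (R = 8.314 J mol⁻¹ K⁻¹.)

Qₚ = P(T)³ / (P(J)²·P(DE)²·P(G)) = (0.031)³ / ((23)²·(0.0095)²·(0.047)) = 0.0133
ΔG = RT ln(Qₚ/Kₚ) = (8.314 J mol⁻¹ K⁻¹)(298 K) × ln(0.0133/0.048)
   = (2.478 kJ/mol)(-1.283) = -3.18 kJ/mol
ΔG < 0, so the forward reaction is spontaneous (proceeds forward).

ΔG = -3.18 kJ/mol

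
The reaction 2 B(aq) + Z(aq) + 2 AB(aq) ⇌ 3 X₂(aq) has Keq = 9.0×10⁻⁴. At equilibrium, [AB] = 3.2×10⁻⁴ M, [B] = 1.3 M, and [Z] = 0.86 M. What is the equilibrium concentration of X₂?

At equilibrium, Keq = [X₂]³ / ([B]²·[Z]·[AB]²) = 9.0×10⁻⁴.
([X₂])³ / ((1.3)²·(0.86)·(3.2×10⁻⁴)²) = 9.0×10⁻⁴
[X₂]³ = 1.34×10⁻¹⁰ ⇒ [X₂] = 5.1×10⁻⁴ M

[X₂] = 5.1×10⁻⁴ M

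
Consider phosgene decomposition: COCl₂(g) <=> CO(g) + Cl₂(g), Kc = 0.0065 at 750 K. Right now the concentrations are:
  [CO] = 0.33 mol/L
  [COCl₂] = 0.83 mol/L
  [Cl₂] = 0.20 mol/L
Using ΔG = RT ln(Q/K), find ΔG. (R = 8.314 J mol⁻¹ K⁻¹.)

Qc = [CO]·[Cl₂] / [COCl₂] = (0.33)·(0.20) / (0.83) = 0.0795
ΔG = RT ln(Qc/Kc) = (8.314 J mol⁻¹ K⁻¹)(750 K) × ln(0.0795/0.0065)
   = (6.236 kJ/mol)(2.504) = 15.6 kJ/mol
ΔG > 0, so the forward reaction is non-spontaneous (proceeds in reverse).

ΔG = 15.6 kJ/mol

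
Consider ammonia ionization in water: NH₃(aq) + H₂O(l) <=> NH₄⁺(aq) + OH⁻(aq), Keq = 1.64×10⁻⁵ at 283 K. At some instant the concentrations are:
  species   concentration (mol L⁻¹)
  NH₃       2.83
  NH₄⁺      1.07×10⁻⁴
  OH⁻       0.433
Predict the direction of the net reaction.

no net change (already at equilibrium)

(H₂O is a pure liquid — omitted from Q.)
Q = [NH₄⁺]·[OH⁻] / [NH₃] = (1.07×10⁻⁴)·(0.433) / (2.83) = 1.64×10⁻⁵
Q = 1.64×10⁻⁵ = Keq, so the system is already at equilibrium.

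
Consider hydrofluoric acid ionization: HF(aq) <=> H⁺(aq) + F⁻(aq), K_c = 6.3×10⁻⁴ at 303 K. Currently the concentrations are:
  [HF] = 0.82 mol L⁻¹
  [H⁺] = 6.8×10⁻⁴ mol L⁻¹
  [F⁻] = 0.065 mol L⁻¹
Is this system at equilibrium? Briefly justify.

Q_c = [H⁺]·[F⁻] / [HF] = (6.8×10⁻⁴)·(0.065) / (0.82) = 5.4×10⁻⁵
Q_c = 5.4×10⁻⁵ < K_c = 6.3×10⁻⁴: net forward reaction.

no; Q < K, reaction proceeds forward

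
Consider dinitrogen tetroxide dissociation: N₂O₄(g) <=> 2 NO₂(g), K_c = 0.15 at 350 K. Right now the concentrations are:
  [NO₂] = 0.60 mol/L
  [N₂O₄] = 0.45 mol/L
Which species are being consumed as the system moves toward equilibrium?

NO₂ (products)

Q_c = [NO₂]² / [N₂O₄] = (0.60)² / (0.45) = 0.80
Q_c = 0.80 > K_c = 0.15: net reverse reaction.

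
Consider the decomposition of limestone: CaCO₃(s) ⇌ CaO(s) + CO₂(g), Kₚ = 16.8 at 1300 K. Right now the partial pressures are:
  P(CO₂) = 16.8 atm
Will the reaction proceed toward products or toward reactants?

neither direction; the system is at equilibrium

(CaCO₃, CaO are pure solids — omitted from Qₚ.)
Qₚ = P(CO₂) = 16.8
Qₚ = 16.8 = Kₚ, so the system is already at equilibrium.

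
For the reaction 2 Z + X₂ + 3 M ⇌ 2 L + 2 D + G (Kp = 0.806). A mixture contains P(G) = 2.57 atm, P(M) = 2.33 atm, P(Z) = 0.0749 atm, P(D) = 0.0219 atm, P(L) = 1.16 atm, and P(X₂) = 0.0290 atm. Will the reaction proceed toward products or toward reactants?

at equilibrium

Qp = P(L)²·P(D)²·P(G) / (P(Z)²·P(X₂)·P(M)³) = (1.16)²·(0.0219)²·(2.57) / ((0.0749)²·(0.0290)·(2.33)³) = 0.806
Qp = 0.806 = Kp, so the system is already at equilibrium.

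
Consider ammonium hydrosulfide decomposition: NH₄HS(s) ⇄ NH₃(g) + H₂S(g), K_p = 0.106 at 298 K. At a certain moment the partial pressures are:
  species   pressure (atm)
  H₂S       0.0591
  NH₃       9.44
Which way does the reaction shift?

toward reactants

(NH₄HS is a pure solid — omitted from Q_p.)
Q_p = P(NH₃)·P(H₂S) = (9.44)·(0.0591) = 0.558
Q_p = 0.558 > K_p = 0.106, so the reverse reaction proceeds.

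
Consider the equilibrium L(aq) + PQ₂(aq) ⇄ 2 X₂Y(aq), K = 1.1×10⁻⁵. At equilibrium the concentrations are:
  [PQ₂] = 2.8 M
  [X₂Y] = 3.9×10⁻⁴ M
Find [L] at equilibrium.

[L] = 0.0049 M

At equilibrium, K = [X₂Y]² / ([L]·[PQ₂]) = 1.1×10⁻⁵.
(3.9×10⁻⁴)² / (([L])·(2.8)) = 1.1×10⁻⁵
[L] = 0.00494 = 0.0049 M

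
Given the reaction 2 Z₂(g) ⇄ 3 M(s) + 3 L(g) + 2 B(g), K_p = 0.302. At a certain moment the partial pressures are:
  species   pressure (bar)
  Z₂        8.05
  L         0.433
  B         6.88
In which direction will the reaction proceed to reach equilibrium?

(M is a pure solid — omitted from Q_p.)
Q_p = P(L)³·P(B)² / P(Z₂)² = (0.433)³·(6.88)² / (8.05)² = 0.0593
Q_p = 0.0593 < K_p = 0.302, so the forward reaction proceeds.

forward (toward products)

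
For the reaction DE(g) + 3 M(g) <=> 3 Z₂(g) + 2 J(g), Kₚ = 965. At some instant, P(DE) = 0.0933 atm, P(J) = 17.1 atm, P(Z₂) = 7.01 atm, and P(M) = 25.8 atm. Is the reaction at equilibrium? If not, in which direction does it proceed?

Qₚ = P(Z₂)³·P(J)² / (P(DE)·P(M)³) = (7.01)³·(17.1)² / ((0.0933)·(25.8)³) = 62.9
Qₚ = 62.9 < Kₚ = 965, so the forward reaction proceeds.

forward (toward products)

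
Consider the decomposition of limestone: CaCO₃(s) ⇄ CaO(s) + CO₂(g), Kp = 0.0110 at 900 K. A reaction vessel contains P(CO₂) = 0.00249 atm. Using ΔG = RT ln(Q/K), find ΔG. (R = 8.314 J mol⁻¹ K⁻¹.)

(CaCO₃, CaO are pure solids — omitted from Qp.)
Qp = P(CO₂) = 0.00249
ΔG = RT ln(Qp/Kp) = (8.314 J mol⁻¹ K⁻¹)(900 K) × ln(0.00249/0.0110)
   = (7.483 kJ/mol)(-1.486) = -11.1 kJ/mol
ΔG < 0, so the forward reaction is spontaneous (proceeds forward).

ΔG = -11.1 kJ/mol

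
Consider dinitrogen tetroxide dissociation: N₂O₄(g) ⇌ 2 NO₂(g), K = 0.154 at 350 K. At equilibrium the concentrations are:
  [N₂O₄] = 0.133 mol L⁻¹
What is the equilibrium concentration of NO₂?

At equilibrium, K = [NO₂]² / [N₂O₄] = 0.154.
([NO₂])² / (0.133) = 0.154
[NO₂]² = 0.0205 ⇒ [NO₂] = 0.143 mol L⁻¹

[NO₂] = 0.143 mol L⁻¹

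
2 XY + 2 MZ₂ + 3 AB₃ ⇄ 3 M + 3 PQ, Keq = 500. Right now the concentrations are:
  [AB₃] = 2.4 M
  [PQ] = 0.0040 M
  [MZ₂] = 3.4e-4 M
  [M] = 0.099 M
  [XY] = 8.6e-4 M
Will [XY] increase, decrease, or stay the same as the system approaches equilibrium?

Q = [M]³·[PQ]³ / ([XY]²·[MZ₂]²·[AB₃]³) = (0.099)³·(0.0040)³ / ((8.6e-4)²·(3.4e-4)²·(2.4)³) = 53
Q = 53 < Keq = 500: net forward reaction.
XY is a reactant, so it decreases.

decrease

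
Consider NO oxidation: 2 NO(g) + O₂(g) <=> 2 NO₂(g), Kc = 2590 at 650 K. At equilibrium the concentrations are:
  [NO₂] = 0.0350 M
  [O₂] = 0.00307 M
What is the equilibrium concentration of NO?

[NO] = 0.0124 M

At equilibrium, Kc = [NO₂]² / ([NO]²·[O₂]) = 2590.
(0.0350)² / (([NO])²·(0.00307)) = 2590
[NO]² = 1.54e-4 ⇒ [NO] = 0.0124 M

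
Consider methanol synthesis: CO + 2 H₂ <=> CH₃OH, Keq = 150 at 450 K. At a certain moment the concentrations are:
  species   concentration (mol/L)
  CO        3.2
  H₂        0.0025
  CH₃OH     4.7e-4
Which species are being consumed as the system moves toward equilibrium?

CO, H₂ (reactants)

Q = [CH₃OH] / ([CO]·[H₂]²) = (4.7e-4) / ((3.2)·(0.0025)²) = 24
Q = 24 < Keq = 150: net forward reaction.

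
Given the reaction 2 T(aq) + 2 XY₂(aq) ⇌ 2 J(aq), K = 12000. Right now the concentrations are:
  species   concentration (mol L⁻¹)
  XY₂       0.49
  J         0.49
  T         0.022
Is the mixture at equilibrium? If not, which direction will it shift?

no; Q < K, reaction proceeds forward

Q = [J]² / ([T]²·[XY₂]²) = (0.49)² / ((0.022)²·(0.49)²) = 2100
Q = 2100 < K = 12000: net forward reaction.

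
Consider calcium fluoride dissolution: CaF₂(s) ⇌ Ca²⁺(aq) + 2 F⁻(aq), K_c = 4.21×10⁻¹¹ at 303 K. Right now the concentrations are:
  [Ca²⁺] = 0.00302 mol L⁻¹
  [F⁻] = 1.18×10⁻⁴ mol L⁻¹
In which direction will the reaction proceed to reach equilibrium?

(CaF₂ is a pure solid — omitted from Q_c.)
Q_c = [Ca²⁺]·[F⁻]² = (0.00302)·(1.18×10⁻⁴)² = 4.21×10⁻¹¹
Q_c = 4.21×10⁻¹¹ = K_c, so the system is already at equilibrium.

neither direction; the system is at equilibrium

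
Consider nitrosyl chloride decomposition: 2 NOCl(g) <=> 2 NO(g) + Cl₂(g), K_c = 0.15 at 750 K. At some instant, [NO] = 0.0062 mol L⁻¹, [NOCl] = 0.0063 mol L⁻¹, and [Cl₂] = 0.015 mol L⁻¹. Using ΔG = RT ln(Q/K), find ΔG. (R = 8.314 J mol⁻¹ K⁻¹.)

ΔG = -14.6 kJ/mol

Q_c = [NO]²·[Cl₂] / [NOCl]² = (0.0062)²·(0.015) / (0.0063)² = 0.0145
ΔG = RT ln(Q_c/K_c) = (8.314 J mol⁻¹ K⁻¹)(750 K) × ln(0.0145/0.15)
   = (6.236 kJ/mol)(-2.336) = -14.6 kJ/mol
ΔG < 0, so the forward reaction is spontaneous (proceeds forward).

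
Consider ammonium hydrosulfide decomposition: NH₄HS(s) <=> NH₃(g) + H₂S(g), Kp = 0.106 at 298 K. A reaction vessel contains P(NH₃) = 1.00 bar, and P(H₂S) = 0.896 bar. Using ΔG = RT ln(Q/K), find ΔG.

(NH₄HS is a pure solid — omitted from Qp.)
Qp = P(NH₃)·P(H₂S) = (1.00)·(0.896) = 0.896
ΔG = RT ln(Qp/Kp) = (8.314 J mol⁻¹ K⁻¹)(298 K) × ln(0.896/0.106)
   = (2.478 kJ/mol)(2.135) = 5.29 kJ/mol
ΔG > 0, so the forward reaction is non-spontaneous (proceeds in reverse).

ΔG = 5.29 kJ/mol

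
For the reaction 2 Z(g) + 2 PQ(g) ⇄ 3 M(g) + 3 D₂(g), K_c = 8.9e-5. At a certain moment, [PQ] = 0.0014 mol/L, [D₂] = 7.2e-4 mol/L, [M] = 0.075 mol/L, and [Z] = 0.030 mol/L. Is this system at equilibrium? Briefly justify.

yes, at equilibrium

Q_c = [M]³·[D₂]³ / ([Z]²·[PQ]²) = (0.075)³·(7.2e-4)³ / ((0.030)²·(0.0014)²) = 8.9e-5
Q_c = 8.9e-5 = K_c; the system is at equilibrium.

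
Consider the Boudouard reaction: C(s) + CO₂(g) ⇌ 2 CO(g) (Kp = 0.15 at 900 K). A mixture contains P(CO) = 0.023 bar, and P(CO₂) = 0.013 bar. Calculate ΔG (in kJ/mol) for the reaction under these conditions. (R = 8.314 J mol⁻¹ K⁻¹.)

(C is a pure solid — omitted from Qp.)
Qp = P(CO)² / P(CO₂) = (0.023)² / (0.013) = 0.0407
ΔG = RT ln(Qp/Kp) = (8.314 J mol⁻¹ K⁻¹)(900 K) × ln(0.0407/0.15)
   = (7.483 kJ/mol)(-1.304) = -9.76 kJ/mol
ΔG < 0, so the forward reaction is spontaneous (proceeds forward).

ΔG = -9.76 kJ/mol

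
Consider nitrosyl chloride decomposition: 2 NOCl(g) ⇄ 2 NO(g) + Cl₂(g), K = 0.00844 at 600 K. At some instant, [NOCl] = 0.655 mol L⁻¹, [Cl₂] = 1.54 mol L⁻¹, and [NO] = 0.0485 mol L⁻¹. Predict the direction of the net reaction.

Q = [NO]²·[Cl₂] / [NOCl]² = (0.0485)²·(1.54) / (0.655)² = 0.00844
Q = 0.00844 = K, so the system is already at equilibrium.

no net change (already at equilibrium)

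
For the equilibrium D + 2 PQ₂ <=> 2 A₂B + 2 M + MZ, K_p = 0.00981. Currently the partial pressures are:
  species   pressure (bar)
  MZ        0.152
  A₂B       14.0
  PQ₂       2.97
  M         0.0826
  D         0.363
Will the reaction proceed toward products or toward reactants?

Q_p = P(A₂B)²·P(M)²·P(MZ) / (P(D)·P(PQ₂)²) = (14.0)²·(0.0826)²·(0.152) / ((0.363)·(2.97)²) = 0.0635
Q_p = 0.0635 > K_p = 0.00981, so the reverse reaction proceeds.

toward reactants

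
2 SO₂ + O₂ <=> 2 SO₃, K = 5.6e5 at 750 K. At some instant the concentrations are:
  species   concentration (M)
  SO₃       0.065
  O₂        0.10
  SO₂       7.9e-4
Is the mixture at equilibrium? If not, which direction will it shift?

no; Q < K, reaction proceeds forward

Q = [SO₃]² / ([SO₂]²·[O₂]) = (0.065)² / ((7.9e-4)²·(0.10)) = 68000
Q = 68000 < K = 5.6e5: net forward reaction.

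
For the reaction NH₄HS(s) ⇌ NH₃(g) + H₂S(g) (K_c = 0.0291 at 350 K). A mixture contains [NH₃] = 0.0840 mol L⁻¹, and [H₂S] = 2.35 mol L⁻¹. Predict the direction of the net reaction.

(NH₄HS is a pure solid — omitted from Q_c.)
Q_c = [NH₃]·[H₂S] = (0.0840)·(2.35) = 0.197
Q_c = 0.197 > K_c = 0.0291, so the reverse reaction proceeds.

in the reverse direction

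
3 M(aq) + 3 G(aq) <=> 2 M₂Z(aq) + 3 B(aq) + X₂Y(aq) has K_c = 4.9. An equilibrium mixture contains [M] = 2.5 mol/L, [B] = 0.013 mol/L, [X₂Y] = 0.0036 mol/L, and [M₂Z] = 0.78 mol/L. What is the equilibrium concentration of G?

At equilibrium, K_c = [M₂Z]²·[B]³·[X₂Y] / ([M]³·[G]³) = 4.9.
(0.78)²·(0.013)³·(0.0036) / ((2.5)³·([G])³) = 4.9
[G]³ = 6.29×10⁻¹¹ ⇒ [G] = 4.0×10⁻⁴ mol/L

[G] = 4.0×10⁻⁴ mol/L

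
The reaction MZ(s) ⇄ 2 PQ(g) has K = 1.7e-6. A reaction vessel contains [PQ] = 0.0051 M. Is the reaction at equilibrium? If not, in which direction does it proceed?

toward reactants

(MZ is a pure solid — omitted from Q.)
Q = [PQ]² = (0.0051)² = 2.6e-5
Q = 2.6e-5 > K = 1.7e-6, so the reverse reaction proceeds.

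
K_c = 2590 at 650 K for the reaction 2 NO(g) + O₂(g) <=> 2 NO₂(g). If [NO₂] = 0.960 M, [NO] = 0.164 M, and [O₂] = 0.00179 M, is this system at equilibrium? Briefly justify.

no; Q > K, reaction proceeds in reverse

Q_c = [NO₂]² / ([NO]²·[O₂]) = (0.960)² / ((0.164)²·(0.00179)) = 19100
Q_c = 19100 > K_c = 2590: net reverse reaction.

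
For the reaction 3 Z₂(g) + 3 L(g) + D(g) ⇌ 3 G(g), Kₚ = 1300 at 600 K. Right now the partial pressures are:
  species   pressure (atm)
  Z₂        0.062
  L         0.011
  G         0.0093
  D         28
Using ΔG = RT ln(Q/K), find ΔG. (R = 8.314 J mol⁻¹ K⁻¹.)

Qₚ = P(G)³ / (P(Z₂)³·P(L)³·P(D)) = (0.0093)³ / ((0.062)³·(0.011)³·(28)) = 90.6
ΔG = RT ln(Qₚ/Kₚ) = (8.314 J mol⁻¹ K⁻¹)(600 K) × ln(90.6/1300)
   = (4.988 kJ/mol)(-2.664) = -13.3 kJ/mol
ΔG < 0, so the forward reaction is spontaneous (proceeds forward).

ΔG = -13.3 kJ/mol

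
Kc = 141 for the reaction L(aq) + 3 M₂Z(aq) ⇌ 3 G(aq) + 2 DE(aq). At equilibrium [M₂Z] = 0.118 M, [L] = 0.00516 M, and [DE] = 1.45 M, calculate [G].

[G] = 0.0828 M

At equilibrium, Kc = [G]³·[DE]² / ([L]·[M₂Z]³) = 141.
([G])³·(1.45)² / ((0.00516)·(0.118)³) = 141
[G]³ = 5.69×10⁻⁴ ⇒ [G] = 0.0828 M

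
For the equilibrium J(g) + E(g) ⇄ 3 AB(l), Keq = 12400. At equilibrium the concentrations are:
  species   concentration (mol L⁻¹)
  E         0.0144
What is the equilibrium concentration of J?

(AB is a pure liquid — omitted from Keq.)
At equilibrium, Keq = 1 / ([J]·[E]) = 12400.
1 / (([J])·(0.0144)) = 12400
[J] = 0.00560 mol L⁻¹

[J] = 0.00560 mol L⁻¹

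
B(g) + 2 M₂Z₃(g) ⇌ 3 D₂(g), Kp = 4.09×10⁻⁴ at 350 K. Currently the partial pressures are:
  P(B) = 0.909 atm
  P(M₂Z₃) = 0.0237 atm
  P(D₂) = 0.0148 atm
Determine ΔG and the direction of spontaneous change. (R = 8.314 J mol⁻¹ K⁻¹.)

ΔG = 7.98 kJ/mol; the forward reaction is non-spontaneous

Qp = P(D₂)³ / (P(B)·P(M₂Z₃)²) = (0.0148)³ / ((0.909)·(0.0237)²) = 0.00635
ΔG = RT ln(Qp/Kp) = (8.314 J mol⁻¹ K⁻¹)(350 K) × ln(0.00635/4.09×10⁻⁴)
   = (2.910 kJ/mol)(2.742) = 7.98 kJ/mol
ΔG > 0, so the forward reaction is non-spontaneous (proceeds in reverse).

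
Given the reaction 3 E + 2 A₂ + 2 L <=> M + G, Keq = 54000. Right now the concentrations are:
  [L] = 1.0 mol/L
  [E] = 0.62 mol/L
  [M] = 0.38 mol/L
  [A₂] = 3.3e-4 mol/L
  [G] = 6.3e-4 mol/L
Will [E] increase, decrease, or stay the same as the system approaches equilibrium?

decrease

Q = [M]·[G] / ([E]³·[A₂]²·[L]²) = (0.38)·(6.3e-4) / ((0.62)³·(3.3e-4)²·(1.0)²) = 9200
Q = 9200 < Keq = 54000: net forward reaction.
E is a reactant, so it decreases.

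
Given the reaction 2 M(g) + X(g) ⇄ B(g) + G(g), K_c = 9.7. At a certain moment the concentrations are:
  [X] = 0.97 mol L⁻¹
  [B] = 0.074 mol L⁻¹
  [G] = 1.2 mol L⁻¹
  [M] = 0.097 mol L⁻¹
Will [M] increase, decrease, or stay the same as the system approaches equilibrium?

Q_c = [B]·[G] / ([M]²·[X]) = (0.074)·(1.2) / ((0.097)²·(0.97)) = 9.7
Q_c = 9.7 = K_c; the system is at equilibrium.

stay the same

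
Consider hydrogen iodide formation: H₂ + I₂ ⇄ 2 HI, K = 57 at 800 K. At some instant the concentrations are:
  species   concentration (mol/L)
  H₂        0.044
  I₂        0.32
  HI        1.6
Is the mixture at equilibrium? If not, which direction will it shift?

no; Q > K, reaction proceeds in reverse

Q = [HI]² / ([H₂]·[I₂]) = (1.6)² / ((0.044)·(0.32)) = 180
Q = 180 > K = 57: net reverse reaction.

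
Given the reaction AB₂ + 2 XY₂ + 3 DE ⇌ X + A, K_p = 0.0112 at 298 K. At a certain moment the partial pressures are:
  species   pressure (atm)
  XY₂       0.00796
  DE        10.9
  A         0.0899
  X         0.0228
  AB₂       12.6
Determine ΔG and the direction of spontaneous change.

ΔG = -4.29 kJ/mol; the forward reaction is spontaneous

Q_p = P(X)·P(A) / (P(AB₂)·P(XY₂)²·P(DE)³) = (0.0228)·(0.0899) / ((12.6)·(0.00796)²·(10.9)³) = 0.00198
ΔG = RT ln(Q_p/K_p) = (8.314 J mol⁻¹ K⁻¹)(298 K) × ln(0.00198/0.0112)
   = (2.478 kJ/mol)(-1.733) = -4.29 kJ/mol
ΔG < 0, so the forward reaction is spontaneous (proceeds forward).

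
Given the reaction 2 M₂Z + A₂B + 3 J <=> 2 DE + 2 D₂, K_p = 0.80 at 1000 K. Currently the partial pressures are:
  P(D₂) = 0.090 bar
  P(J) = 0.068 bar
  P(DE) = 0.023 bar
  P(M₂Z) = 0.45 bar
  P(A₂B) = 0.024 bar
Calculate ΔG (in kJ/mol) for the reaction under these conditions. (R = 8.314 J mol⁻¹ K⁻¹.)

ΔG = 10.4 kJ/mol

Q_p = P(DE)²·P(D₂)² / (P(M₂Z)²·P(A₂B)·P(J)³) = (0.023)²·(0.090)² / ((0.45)²·(0.024)·(0.068)³) = 2.80
ΔG = RT ln(Q_p/K_p) = (8.314 J mol⁻¹ K⁻¹)(1000 K) × ln(2.80/0.80)
   = (8.314 kJ/mol)(1.253) = 10.4 kJ/mol
ΔG > 0, so the forward reaction is non-spontaneous (proceeds in reverse).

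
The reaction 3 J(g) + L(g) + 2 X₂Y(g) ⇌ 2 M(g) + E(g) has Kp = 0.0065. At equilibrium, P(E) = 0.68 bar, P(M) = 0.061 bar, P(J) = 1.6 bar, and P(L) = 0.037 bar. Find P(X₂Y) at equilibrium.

P(X₂Y) = 1.6 bar

At equilibrium, Kp = P(M)²·P(E) / (P(J)³·P(L)·P(X₂Y)²) = 0.0065.
(0.061)²·(0.68) / ((1.6)³·(0.037)·(P(X₂Y))²) = 0.0065
P(X₂Y)² = 2.57 ⇒ P(X₂Y) = 1.6 bar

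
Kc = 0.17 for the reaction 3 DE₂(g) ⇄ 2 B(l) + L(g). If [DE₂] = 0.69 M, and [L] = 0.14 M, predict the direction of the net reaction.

in the reverse direction

(B is a pure liquid — omitted from Qc.)
Qc = [L] / [DE₂]³ = (0.14) / (0.69)³ = 0.43
Qc = 0.43 > Kc = 0.17, so the reverse reaction proceeds.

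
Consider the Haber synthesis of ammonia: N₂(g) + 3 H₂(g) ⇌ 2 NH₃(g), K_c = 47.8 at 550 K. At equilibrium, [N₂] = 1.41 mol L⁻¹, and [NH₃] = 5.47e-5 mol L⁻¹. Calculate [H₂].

[H₂] = 3.54e-4 mol L⁻¹

At equilibrium, K_c = [NH₃]² / ([N₂]·[H₂]³) = 47.8.
(5.47e-5)² / ((1.41)·([H₂])³) = 47.8
[H₂]³ = 4.44e-11 ⇒ [H₂] = 3.54e-4 mol L⁻¹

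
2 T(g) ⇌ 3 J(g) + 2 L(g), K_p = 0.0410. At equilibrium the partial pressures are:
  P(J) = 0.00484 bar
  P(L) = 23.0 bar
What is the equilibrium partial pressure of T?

At equilibrium, K_p = P(J)³·P(L)² / P(T)² = 0.0410.
(0.00484)³·(23.0)² / (P(T))² = 0.0410
P(T)² = 0.00146 ⇒ P(T) = 0.0382 bar

P(T) = 0.0382 bar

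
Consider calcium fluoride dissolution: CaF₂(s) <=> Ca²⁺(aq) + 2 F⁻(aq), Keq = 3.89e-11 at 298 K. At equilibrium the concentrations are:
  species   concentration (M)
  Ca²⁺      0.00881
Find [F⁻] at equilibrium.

[F⁻] = 6.64e-5 M

(CaF₂ is a pure solid — omitted from Keq.)
At equilibrium, Keq = [Ca²⁺]·[F⁻]² = 3.89e-11.
(0.00881)·([F⁻])² = 3.89e-11
[F⁻]² = 4.42e-9 ⇒ [F⁻] = 6.64e-5 M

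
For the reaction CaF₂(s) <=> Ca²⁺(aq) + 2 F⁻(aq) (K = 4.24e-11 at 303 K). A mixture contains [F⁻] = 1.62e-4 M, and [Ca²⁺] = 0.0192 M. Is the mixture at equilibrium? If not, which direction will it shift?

(CaF₂ is a pure solid — omitted from Q.)
Q = [Ca²⁺]·[F⁻]² = (0.0192)·(1.62e-4)² = 5.04e-10
Q = 5.04e-10 > K = 4.24e-11: net reverse reaction.

no; Q > K, reaction proceeds in reverse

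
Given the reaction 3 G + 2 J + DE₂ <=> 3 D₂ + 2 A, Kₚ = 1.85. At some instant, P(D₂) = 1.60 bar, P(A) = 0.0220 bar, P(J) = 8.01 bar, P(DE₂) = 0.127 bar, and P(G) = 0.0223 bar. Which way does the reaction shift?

toward reactants

Qₚ = P(D₂)³·P(A)² / (P(G)³·P(J)²·P(DE₂)) = (1.60)³·(0.0220)² / ((0.0223)³·(8.01)²·(0.127)) = 21.9
Qₚ = 21.9 > Kₚ = 1.85, so the reverse reaction proceeds.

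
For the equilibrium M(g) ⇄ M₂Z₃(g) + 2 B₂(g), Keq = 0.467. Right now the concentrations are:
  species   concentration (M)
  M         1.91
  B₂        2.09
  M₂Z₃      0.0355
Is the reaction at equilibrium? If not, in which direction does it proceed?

toward products

Q = [M₂Z₃]·[B₂]² / [M] = (0.0355)·(2.09)² / (1.91) = 0.0812
Q = 0.0812 < Keq = 0.467, so the forward reaction proceeds.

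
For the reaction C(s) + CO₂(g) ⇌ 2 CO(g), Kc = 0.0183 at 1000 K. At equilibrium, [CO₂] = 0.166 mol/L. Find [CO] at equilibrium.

[CO] = 0.0551 mol/L

(C is a pure solid — omitted from Kc.)
At equilibrium, Kc = [CO]² / [CO₂] = 0.0183.
([CO])² / (0.166) = 0.0183
[CO]² = 0.00304 ⇒ [CO] = 0.0551 mol/L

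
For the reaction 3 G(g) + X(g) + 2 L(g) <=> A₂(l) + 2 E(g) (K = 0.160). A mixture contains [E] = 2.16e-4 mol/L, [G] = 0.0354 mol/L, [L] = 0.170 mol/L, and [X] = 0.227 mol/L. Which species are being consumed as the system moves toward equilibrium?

none (at equilibrium)

(A₂ is a pure liquid — omitted from Q.)
Q = [E]² / ([G]³·[X]·[L]²) = (2.16e-4)² / ((0.0354)³·(0.227)·(0.170)²) = 0.160
Q = 0.160 = K; the system is at equilibrium.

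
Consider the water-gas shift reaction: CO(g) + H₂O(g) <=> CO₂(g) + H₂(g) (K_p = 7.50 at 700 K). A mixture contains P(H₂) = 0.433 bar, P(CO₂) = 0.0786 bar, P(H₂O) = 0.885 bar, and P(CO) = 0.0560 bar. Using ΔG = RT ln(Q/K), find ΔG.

Q_p = P(CO₂)·P(H₂) / (P(CO)·P(H₂O)) = (0.0786)·(0.433) / ((0.0560)·(0.885)) = 0.687
ΔG = RT ln(Q_p/K_p) = (8.314 J mol⁻¹ K⁻¹)(700 K) × ln(0.687/7.50)
   = (5.820 kJ/mol)(-2.390) = -13.9 kJ/mol
ΔG < 0, so the forward reaction is spontaneous (proceeds forward).

ΔG = -13.9 kJ/mol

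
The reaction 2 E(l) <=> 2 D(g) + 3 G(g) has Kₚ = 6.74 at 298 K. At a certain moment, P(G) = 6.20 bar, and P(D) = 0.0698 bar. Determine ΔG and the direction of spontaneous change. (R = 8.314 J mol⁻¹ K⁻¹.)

ΔG = -4.36 kJ/mol; the forward reaction is spontaneous

(E is a pure liquid — omitted from Qₚ.)
Qₚ = P(D)²·P(G)³ = (0.0698)²·(6.20)³ = 1.16
ΔG = RT ln(Qₚ/Kₚ) = (8.314 J mol⁻¹ K⁻¹)(298 K) × ln(1.16/6.74)
   = (2.478 kJ/mol)(-1.760) = -4.36 kJ/mol
ΔG < 0, so the forward reaction is spontaneous (proceeds forward).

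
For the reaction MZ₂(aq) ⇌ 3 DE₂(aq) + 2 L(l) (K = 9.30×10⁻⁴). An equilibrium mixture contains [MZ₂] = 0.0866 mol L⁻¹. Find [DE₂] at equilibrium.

[DE₂] = 0.0432 mol L⁻¹

(L is a pure liquid — omitted from K.)
At equilibrium, K = [DE₂]³ / [MZ₂] = 9.30×10⁻⁴.
([DE₂])³ / (0.0866) = 9.30×10⁻⁴
[DE₂]³ = 8.05×10⁻⁵ ⇒ [DE₂] = 0.0432 mol L⁻¹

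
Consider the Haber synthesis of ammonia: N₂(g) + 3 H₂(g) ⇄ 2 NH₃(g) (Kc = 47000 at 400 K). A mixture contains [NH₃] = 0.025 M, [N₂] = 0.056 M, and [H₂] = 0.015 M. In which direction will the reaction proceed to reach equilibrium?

forward (toward products)

Qc = [NH₃]² / ([N₂]·[H₂]³) = (0.025)² / ((0.056)·(0.015)³) = 3300
Qc = 3300 < Kc = 47000, so the forward reaction proceeds.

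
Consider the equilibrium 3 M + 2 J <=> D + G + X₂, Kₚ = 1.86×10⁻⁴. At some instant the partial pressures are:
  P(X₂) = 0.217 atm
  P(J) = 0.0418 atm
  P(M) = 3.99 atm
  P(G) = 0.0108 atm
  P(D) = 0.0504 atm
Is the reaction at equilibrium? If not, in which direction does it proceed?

Qₚ = P(D)·P(G)·P(X₂) / (P(M)³·P(J)²) = (0.0504)·(0.0108)·(0.217) / ((3.99)³·(0.0418)²) = 0.00106
Qₚ = 0.00106 > Kₚ = 1.86×10⁻⁴, so the reverse reaction proceeds.

to the left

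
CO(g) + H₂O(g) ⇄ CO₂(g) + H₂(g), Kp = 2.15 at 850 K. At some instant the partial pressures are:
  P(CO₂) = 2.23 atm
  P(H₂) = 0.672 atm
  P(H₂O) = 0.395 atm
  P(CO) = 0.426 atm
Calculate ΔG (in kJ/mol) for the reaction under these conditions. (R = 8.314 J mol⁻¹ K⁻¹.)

ΔG = 10.0 kJ/mol

Qp = P(CO₂)·P(H₂) / (P(CO)·P(H₂O)) = (2.23)·(0.672) / ((0.426)·(0.395)) = 8.91
ΔG = RT ln(Qp/Kp) = (8.314 J mol⁻¹ K⁻¹)(850 K) × ln(8.91/2.15)
   = (7.067 kJ/mol)(1.422) = 10.0 kJ/mol
ΔG > 0, so the forward reaction is non-spontaneous (proceeds in reverse).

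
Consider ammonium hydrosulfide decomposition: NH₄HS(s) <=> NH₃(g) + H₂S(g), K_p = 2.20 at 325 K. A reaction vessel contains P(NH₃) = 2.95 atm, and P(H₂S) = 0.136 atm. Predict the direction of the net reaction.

in the forward direction

(NH₄HS is a pure solid — omitted from Q_p.)
Q_p = P(NH₃)·P(H₂S) = (2.95)·(0.136) = 0.401
Q_p = 0.401 < K_p = 2.20, so the forward reaction proceeds.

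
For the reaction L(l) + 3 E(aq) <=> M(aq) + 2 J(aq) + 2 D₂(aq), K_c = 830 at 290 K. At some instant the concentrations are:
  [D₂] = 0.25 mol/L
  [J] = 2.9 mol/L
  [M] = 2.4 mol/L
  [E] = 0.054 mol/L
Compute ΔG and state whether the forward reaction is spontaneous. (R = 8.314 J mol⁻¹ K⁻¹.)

(L is a pure liquid — omitted from Q_c.)
Q_c = [M]·[J]²·[D₂]² / [E]³ = (2.4)·(2.9)²·(0.25)² / (0.054)³ = 8010
ΔG = RT ln(Q_c/K_c) = (8.314 J mol⁻¹ K⁻¹)(290 K) × ln(8010/830)
   = (2.411 kJ/mol)(2.267) = 5.47 kJ/mol
ΔG > 0, so the forward reaction is non-spontaneous (proceeds in reverse).

ΔG = 5.47 kJ/mol; the forward reaction is non-spontaneous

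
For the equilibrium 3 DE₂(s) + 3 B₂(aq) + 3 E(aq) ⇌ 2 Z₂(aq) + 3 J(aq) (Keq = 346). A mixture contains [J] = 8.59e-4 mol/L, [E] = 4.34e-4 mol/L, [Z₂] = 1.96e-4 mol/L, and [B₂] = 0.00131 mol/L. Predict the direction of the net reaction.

forward (toward products)

(DE₂ is a pure solid — omitted from Q.)
Q = [Z₂]²·[J]³ / ([B₂]³·[E]³) = (1.96e-4)²·(8.59e-4)³ / ((0.00131)³·(4.34e-4)³) = 132
Q = 132 < Keq = 346, so the forward reaction proceeds.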